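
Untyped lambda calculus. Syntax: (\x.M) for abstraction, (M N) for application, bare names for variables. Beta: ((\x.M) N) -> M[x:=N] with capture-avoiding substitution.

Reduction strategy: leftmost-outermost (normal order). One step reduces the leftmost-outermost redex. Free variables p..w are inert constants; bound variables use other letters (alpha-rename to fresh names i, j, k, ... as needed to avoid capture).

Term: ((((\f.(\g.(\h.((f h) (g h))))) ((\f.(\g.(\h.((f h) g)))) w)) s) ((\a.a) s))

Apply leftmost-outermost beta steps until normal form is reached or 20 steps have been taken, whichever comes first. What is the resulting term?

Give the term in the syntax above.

Answer: ((w (s s)) s)

Derivation:
Step 0: ((((\f.(\g.(\h.((f h) (g h))))) ((\f.(\g.(\h.((f h) g)))) w)) s) ((\a.a) s))
Step 1: (((\g.(\h.((((\f.(\g.(\h.((f h) g)))) w) h) (g h)))) s) ((\a.a) s))
Step 2: ((\h.((((\f.(\g.(\h.((f h) g)))) w) h) (s h))) ((\a.a) s))
Step 3: ((((\f.(\g.(\h.((f h) g)))) w) ((\a.a) s)) (s ((\a.a) s)))
Step 4: (((\g.(\h.((w h) g))) ((\a.a) s)) (s ((\a.a) s)))
Step 5: ((\h.((w h) ((\a.a) s))) (s ((\a.a) s)))
Step 6: ((w (s ((\a.a) s))) ((\a.a) s))
Step 7: ((w (s s)) ((\a.a) s))
Step 8: ((w (s s)) s)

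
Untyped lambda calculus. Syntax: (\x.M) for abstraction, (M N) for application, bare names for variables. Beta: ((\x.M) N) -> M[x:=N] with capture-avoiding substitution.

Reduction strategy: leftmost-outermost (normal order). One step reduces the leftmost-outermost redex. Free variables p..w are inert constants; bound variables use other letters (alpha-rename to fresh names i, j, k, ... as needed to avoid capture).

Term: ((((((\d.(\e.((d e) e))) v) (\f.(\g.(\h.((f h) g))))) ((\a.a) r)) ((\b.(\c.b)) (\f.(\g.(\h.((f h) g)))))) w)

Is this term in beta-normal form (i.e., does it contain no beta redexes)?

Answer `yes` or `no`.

Term: ((((((\d.(\e.((d e) e))) v) (\f.(\g.(\h.((f h) g))))) ((\a.a) r)) ((\b.(\c.b)) (\f.(\g.(\h.((f h) g)))))) w)
Found 3 beta redex(es).

Answer: no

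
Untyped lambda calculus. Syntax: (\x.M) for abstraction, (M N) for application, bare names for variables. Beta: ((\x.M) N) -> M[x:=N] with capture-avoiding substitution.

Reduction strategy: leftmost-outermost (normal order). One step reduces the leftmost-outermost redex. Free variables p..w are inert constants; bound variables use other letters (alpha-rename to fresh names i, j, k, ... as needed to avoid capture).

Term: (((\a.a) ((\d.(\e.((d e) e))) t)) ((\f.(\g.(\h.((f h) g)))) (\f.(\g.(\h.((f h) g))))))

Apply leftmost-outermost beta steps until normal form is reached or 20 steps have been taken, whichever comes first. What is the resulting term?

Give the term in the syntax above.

Answer: ((t (\g.(\h.(\i.((h i) g))))) (\g.(\h.(\i.((h i) g)))))

Derivation:
Step 0: (((\a.a) ((\d.(\e.((d e) e))) t)) ((\f.(\g.(\h.((f h) g)))) (\f.(\g.(\h.((f h) g))))))
Step 1: (((\d.(\e.((d e) e))) t) ((\f.(\g.(\h.((f h) g)))) (\f.(\g.(\h.((f h) g))))))
Step 2: ((\e.((t e) e)) ((\f.(\g.(\h.((f h) g)))) (\f.(\g.(\h.((f h) g))))))
Step 3: ((t ((\f.(\g.(\h.((f h) g)))) (\f.(\g.(\h.((f h) g)))))) ((\f.(\g.(\h.((f h) g)))) (\f.(\g.(\h.((f h) g))))))
Step 4: ((t (\g.(\h.(((\f.(\g.(\h.((f h) g)))) h) g)))) ((\f.(\g.(\h.((f h) g)))) (\f.(\g.(\h.((f h) g))))))
Step 5: ((t (\g.(\h.((\g.(\i.((h i) g))) g)))) ((\f.(\g.(\h.((f h) g)))) (\f.(\g.(\h.((f h) g))))))
Step 6: ((t (\g.(\h.(\i.((h i) g))))) ((\f.(\g.(\h.((f h) g)))) (\f.(\g.(\h.((f h) g))))))
Step 7: ((t (\g.(\h.(\i.((h i) g))))) (\g.(\h.(((\f.(\g.(\h.((f h) g)))) h) g))))
Step 8: ((t (\g.(\h.(\i.((h i) g))))) (\g.(\h.((\g.(\i.((h i) g))) g))))
Step 9: ((t (\g.(\h.(\i.((h i) g))))) (\g.(\h.(\i.((h i) g)))))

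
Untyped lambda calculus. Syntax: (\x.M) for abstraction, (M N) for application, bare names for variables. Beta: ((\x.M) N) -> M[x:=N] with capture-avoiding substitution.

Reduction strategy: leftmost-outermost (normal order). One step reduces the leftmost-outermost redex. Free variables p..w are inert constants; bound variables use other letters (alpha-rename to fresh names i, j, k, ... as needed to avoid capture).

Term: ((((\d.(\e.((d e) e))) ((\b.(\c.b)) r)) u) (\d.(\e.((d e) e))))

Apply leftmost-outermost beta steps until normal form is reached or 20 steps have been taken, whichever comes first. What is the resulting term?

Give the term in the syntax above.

Step 0: ((((\d.(\e.((d e) e))) ((\b.(\c.b)) r)) u) (\d.(\e.((d e) e))))
Step 1: (((\e.((((\b.(\c.b)) r) e) e)) u) (\d.(\e.((d e) e))))
Step 2: (((((\b.(\c.b)) r) u) u) (\d.(\e.((d e) e))))
Step 3: ((((\c.r) u) u) (\d.(\e.((d e) e))))
Step 4: ((r u) (\d.(\e.((d e) e))))

Answer: ((r u) (\d.(\e.((d e) e))))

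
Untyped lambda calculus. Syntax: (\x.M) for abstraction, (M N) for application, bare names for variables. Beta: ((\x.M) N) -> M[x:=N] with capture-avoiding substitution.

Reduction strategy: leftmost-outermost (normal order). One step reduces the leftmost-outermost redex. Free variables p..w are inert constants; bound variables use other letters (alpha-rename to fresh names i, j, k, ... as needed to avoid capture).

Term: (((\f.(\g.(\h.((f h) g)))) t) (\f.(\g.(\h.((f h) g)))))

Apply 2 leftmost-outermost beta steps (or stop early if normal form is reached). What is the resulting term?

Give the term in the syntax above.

Step 0: (((\f.(\g.(\h.((f h) g)))) t) (\f.(\g.(\h.((f h) g)))))
Step 1: ((\g.(\h.((t h) g))) (\f.(\g.(\h.((f h) g)))))
Step 2: (\h.((t h) (\f.(\g.(\h.((f h) g))))))

Answer: (\h.((t h) (\f.(\g.(\h.((f h) g))))))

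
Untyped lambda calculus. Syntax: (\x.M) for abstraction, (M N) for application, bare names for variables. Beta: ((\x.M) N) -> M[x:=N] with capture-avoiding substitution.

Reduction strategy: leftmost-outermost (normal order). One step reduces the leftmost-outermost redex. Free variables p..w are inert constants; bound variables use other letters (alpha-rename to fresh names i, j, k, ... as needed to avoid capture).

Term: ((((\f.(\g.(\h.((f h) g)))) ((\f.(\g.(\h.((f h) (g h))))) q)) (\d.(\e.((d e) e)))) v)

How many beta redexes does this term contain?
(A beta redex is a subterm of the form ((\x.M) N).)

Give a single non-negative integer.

Answer: 2

Derivation:
Term: ((((\f.(\g.(\h.((f h) g)))) ((\f.(\g.(\h.((f h) (g h))))) q)) (\d.(\e.((d e) e)))) v)
  Redex: ((\f.(\g.(\h.((f h) g)))) ((\f.(\g.(\h.((f h) (g h))))) q))
  Redex: ((\f.(\g.(\h.((f h) (g h))))) q)
Total redexes: 2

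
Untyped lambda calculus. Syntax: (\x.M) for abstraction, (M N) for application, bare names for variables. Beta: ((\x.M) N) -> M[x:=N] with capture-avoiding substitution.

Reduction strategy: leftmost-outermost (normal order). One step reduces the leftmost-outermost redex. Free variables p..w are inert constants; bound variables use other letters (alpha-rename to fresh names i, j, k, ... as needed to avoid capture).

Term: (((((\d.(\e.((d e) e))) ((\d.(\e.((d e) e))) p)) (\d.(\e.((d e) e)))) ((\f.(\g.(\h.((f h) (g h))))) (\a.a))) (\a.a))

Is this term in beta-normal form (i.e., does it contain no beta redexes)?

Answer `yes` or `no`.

Answer: no

Derivation:
Term: (((((\d.(\e.((d e) e))) ((\d.(\e.((d e) e))) p)) (\d.(\e.((d e) e)))) ((\f.(\g.(\h.((f h) (g h))))) (\a.a))) (\a.a))
Found 3 beta redex(es).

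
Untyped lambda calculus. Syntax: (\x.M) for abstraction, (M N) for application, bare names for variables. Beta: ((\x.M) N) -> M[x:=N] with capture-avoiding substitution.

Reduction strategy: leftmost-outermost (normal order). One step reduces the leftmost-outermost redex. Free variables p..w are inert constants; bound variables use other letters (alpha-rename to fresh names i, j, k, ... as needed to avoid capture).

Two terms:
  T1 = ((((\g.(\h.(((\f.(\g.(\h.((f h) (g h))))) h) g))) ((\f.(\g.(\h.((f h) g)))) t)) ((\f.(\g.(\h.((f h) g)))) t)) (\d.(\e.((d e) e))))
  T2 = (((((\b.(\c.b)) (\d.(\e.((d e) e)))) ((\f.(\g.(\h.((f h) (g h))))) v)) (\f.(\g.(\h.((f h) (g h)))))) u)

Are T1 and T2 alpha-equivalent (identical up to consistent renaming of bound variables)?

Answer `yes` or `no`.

Answer: no

Derivation:
Term 1: ((((\g.(\h.(((\f.(\g.(\h.((f h) (g h))))) h) g))) ((\f.(\g.(\h.((f h) g)))) t)) ((\f.(\g.(\h.((f h) g)))) t)) (\d.(\e.((d e) e))))
Term 2: (((((\b.(\c.b)) (\d.(\e.((d e) e)))) ((\f.(\g.(\h.((f h) (g h))))) v)) (\f.(\g.(\h.((f h) (g h)))))) u)
Alpha-equivalence: compare structure up to binder renaming.
Result: False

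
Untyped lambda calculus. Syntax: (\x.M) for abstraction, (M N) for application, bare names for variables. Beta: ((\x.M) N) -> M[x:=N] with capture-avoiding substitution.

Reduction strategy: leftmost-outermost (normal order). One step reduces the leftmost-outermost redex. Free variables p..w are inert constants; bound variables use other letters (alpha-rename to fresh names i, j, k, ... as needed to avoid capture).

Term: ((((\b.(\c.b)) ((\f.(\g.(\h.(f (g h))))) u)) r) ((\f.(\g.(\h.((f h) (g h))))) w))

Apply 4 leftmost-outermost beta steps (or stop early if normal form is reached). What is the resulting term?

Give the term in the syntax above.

Answer: (\h.(u (((\f.(\g.(\h.((f h) (g h))))) w) h)))

Derivation:
Step 0: ((((\b.(\c.b)) ((\f.(\g.(\h.(f (g h))))) u)) r) ((\f.(\g.(\h.((f h) (g h))))) w))
Step 1: (((\c.((\f.(\g.(\h.(f (g h))))) u)) r) ((\f.(\g.(\h.((f h) (g h))))) w))
Step 2: (((\f.(\g.(\h.(f (g h))))) u) ((\f.(\g.(\h.((f h) (g h))))) w))
Step 3: ((\g.(\h.(u (g h)))) ((\f.(\g.(\h.((f h) (g h))))) w))
Step 4: (\h.(u (((\f.(\g.(\h.((f h) (g h))))) w) h)))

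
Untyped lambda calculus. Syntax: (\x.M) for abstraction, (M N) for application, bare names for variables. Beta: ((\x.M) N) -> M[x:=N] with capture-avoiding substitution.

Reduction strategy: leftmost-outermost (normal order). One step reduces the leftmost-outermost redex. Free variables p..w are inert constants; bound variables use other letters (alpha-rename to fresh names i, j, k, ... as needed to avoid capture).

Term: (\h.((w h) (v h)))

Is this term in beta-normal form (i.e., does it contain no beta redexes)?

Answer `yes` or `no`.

Answer: yes

Derivation:
Term: (\h.((w h) (v h)))
No beta redexes found.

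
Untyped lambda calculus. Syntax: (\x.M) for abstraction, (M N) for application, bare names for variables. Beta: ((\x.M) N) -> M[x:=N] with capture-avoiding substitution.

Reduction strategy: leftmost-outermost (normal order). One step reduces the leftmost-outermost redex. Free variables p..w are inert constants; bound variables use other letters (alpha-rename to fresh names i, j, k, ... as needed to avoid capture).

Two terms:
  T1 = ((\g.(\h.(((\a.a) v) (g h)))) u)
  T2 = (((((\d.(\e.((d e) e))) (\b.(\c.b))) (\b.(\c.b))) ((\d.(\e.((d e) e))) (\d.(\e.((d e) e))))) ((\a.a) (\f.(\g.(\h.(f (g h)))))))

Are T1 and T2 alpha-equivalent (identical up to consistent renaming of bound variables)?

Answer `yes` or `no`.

Term 1: ((\g.(\h.(((\a.a) v) (g h)))) u)
Term 2: (((((\d.(\e.((d e) e))) (\b.(\c.b))) (\b.(\c.b))) ((\d.(\e.((d e) e))) (\d.(\e.((d e) e))))) ((\a.a) (\f.(\g.(\h.(f (g h)))))))
Alpha-equivalence: compare structure up to binder renaming.
Result: False

Answer: no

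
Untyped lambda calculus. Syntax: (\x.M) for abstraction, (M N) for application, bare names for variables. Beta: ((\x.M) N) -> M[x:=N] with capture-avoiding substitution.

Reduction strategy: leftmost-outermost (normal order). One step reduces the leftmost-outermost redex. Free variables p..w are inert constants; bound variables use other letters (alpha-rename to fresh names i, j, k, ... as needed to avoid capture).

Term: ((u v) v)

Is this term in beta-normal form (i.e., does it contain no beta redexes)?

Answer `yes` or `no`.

Term: ((u v) v)
No beta redexes found.

Answer: yes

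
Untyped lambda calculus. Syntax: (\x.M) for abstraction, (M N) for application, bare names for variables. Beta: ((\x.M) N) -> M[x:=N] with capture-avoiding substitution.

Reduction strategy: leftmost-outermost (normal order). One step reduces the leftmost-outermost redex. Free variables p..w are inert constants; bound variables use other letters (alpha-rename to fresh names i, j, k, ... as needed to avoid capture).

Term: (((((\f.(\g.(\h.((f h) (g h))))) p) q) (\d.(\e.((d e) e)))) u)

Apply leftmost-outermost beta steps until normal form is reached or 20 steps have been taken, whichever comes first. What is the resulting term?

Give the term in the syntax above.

Answer: (((p (\d.(\e.((d e) e)))) (q (\d.(\e.((d e) e))))) u)

Derivation:
Step 0: (((((\f.(\g.(\h.((f h) (g h))))) p) q) (\d.(\e.((d e) e)))) u)
Step 1: ((((\g.(\h.((p h) (g h)))) q) (\d.(\e.((d e) e)))) u)
Step 2: (((\h.((p h) (q h))) (\d.(\e.((d e) e)))) u)
Step 3: (((p (\d.(\e.((d e) e)))) (q (\d.(\e.((d e) e))))) u)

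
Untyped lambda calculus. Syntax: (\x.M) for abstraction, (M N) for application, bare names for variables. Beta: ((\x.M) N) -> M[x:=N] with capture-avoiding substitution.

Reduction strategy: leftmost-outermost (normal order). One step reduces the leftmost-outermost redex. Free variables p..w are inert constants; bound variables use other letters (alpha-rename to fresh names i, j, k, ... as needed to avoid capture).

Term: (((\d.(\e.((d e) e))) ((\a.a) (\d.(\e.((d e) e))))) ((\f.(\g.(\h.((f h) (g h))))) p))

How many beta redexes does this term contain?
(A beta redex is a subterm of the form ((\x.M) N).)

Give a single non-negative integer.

Answer: 3

Derivation:
Term: (((\d.(\e.((d e) e))) ((\a.a) (\d.(\e.((d e) e))))) ((\f.(\g.(\h.((f h) (g h))))) p))
  Redex: ((\d.(\e.((d e) e))) ((\a.a) (\d.(\e.((d e) e)))))
  Redex: ((\a.a) (\d.(\e.((d e) e))))
  Redex: ((\f.(\g.(\h.((f h) (g h))))) p)
Total redexes: 3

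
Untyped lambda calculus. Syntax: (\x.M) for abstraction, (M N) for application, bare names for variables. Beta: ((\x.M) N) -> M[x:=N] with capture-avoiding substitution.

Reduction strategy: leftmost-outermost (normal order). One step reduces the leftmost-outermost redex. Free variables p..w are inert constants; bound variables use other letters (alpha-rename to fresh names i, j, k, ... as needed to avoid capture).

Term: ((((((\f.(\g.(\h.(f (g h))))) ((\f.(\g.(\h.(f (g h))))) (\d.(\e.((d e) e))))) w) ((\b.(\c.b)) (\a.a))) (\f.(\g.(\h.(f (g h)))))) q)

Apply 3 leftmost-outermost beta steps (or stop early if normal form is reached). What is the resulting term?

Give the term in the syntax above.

Step 0: ((((((\f.(\g.(\h.(f (g h))))) ((\f.(\g.(\h.(f (g h))))) (\d.(\e.((d e) e))))) w) ((\b.(\c.b)) (\a.a))) (\f.(\g.(\h.(f (g h)))))) q)
Step 1: (((((\g.(\h.(((\f.(\g.(\h.(f (g h))))) (\d.(\e.((d e) e)))) (g h)))) w) ((\b.(\c.b)) (\a.a))) (\f.(\g.(\h.(f (g h)))))) q)
Step 2: ((((\h.(((\f.(\g.(\h.(f (g h))))) (\d.(\e.((d e) e)))) (w h))) ((\b.(\c.b)) (\a.a))) (\f.(\g.(\h.(f (g h)))))) q)
Step 3: (((((\f.(\g.(\h.(f (g h))))) (\d.(\e.((d e) e)))) (w ((\b.(\c.b)) (\a.a)))) (\f.(\g.(\h.(f (g h)))))) q)

Answer: (((((\f.(\g.(\h.(f (g h))))) (\d.(\e.((d e) e)))) (w ((\b.(\c.b)) (\a.a)))) (\f.(\g.(\h.(f (g h)))))) q)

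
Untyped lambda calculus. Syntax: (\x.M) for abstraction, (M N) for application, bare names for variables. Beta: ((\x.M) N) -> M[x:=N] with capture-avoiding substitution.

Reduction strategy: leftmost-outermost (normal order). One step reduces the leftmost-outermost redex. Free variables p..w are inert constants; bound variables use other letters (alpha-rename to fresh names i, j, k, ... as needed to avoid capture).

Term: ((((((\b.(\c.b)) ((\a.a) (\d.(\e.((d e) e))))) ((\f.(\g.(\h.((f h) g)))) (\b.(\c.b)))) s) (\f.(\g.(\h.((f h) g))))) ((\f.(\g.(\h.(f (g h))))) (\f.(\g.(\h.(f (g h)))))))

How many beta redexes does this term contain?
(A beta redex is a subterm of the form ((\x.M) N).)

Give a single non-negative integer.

Term: ((((((\b.(\c.b)) ((\a.a) (\d.(\e.((d e) e))))) ((\f.(\g.(\h.((f h) g)))) (\b.(\c.b)))) s) (\f.(\g.(\h.((f h) g))))) ((\f.(\g.(\h.(f (g h))))) (\f.(\g.(\h.(f (g h)))))))
  Redex: ((\b.(\c.b)) ((\a.a) (\d.(\e.((d e) e)))))
  Redex: ((\a.a) (\d.(\e.((d e) e))))
  Redex: ((\f.(\g.(\h.((f h) g)))) (\b.(\c.b)))
  Redex: ((\f.(\g.(\h.(f (g h))))) (\f.(\g.(\h.(f (g h))))))
Total redexes: 4

Answer: 4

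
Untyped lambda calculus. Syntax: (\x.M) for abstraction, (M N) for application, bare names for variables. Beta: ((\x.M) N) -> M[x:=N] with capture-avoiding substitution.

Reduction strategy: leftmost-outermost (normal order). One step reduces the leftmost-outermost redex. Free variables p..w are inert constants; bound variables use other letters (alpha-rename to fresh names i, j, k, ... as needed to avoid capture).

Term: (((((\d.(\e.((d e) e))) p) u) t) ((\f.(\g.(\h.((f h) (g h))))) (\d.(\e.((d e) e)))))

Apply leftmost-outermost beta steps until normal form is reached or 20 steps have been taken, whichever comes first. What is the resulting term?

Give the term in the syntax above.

Answer: ((((p u) u) t) (\g.(\h.((h (g h)) (g h)))))

Derivation:
Step 0: (((((\d.(\e.((d e) e))) p) u) t) ((\f.(\g.(\h.((f h) (g h))))) (\d.(\e.((d e) e)))))
Step 1: ((((\e.((p e) e)) u) t) ((\f.(\g.(\h.((f h) (g h))))) (\d.(\e.((d e) e)))))
Step 2: ((((p u) u) t) ((\f.(\g.(\h.((f h) (g h))))) (\d.(\e.((d e) e)))))
Step 3: ((((p u) u) t) (\g.(\h.(((\d.(\e.((d e) e))) h) (g h)))))
Step 4: ((((p u) u) t) (\g.(\h.((\e.((h e) e)) (g h)))))
Step 5: ((((p u) u) t) (\g.(\h.((h (g h)) (g h)))))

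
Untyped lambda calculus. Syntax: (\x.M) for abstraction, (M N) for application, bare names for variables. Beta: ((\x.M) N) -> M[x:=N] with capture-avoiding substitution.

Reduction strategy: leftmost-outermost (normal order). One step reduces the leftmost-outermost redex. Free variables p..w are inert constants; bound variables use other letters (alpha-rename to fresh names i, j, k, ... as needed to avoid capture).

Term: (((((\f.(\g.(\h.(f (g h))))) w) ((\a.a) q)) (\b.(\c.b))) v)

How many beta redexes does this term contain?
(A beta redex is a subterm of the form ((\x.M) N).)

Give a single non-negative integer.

Term: (((((\f.(\g.(\h.(f (g h))))) w) ((\a.a) q)) (\b.(\c.b))) v)
  Redex: ((\f.(\g.(\h.(f (g h))))) w)
  Redex: ((\a.a) q)
Total redexes: 2

Answer: 2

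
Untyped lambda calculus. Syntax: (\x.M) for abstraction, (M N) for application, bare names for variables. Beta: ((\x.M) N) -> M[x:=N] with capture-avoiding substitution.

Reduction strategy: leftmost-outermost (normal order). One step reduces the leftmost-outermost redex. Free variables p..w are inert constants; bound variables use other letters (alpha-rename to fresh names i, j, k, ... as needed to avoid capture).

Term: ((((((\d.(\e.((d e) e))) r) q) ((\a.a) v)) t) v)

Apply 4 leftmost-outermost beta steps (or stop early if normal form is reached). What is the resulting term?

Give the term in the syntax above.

Answer: (((((r q) q) v) t) v)

Derivation:
Step 0: ((((((\d.(\e.((d e) e))) r) q) ((\a.a) v)) t) v)
Step 1: (((((\e.((r e) e)) q) ((\a.a) v)) t) v)
Step 2: (((((r q) q) ((\a.a) v)) t) v)
Step 3: (((((r q) q) v) t) v)
Step 4: (normal form reached)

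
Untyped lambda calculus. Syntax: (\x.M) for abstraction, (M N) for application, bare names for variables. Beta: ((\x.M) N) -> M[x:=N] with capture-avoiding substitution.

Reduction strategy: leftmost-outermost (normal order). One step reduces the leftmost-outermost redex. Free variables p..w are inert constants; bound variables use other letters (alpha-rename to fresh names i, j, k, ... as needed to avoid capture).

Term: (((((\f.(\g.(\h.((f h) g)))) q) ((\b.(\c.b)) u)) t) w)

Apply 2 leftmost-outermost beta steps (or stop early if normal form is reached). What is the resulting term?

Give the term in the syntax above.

Step 0: (((((\f.(\g.(\h.((f h) g)))) q) ((\b.(\c.b)) u)) t) w)
Step 1: ((((\g.(\h.((q h) g))) ((\b.(\c.b)) u)) t) w)
Step 2: (((\h.((q h) ((\b.(\c.b)) u))) t) w)

Answer: (((\h.((q h) ((\b.(\c.b)) u))) t) w)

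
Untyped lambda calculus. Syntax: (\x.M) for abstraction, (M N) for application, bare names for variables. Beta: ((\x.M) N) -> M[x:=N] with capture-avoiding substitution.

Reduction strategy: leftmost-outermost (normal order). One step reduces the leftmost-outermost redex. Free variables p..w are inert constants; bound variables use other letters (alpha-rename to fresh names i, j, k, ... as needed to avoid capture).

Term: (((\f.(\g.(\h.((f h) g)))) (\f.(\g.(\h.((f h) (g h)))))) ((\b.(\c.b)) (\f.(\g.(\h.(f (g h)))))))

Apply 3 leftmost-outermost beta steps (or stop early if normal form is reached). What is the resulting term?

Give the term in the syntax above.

Step 0: (((\f.(\g.(\h.((f h) g)))) (\f.(\g.(\h.((f h) (g h)))))) ((\b.(\c.b)) (\f.(\g.(\h.(f (g h)))))))
Step 1: ((\g.(\h.(((\f.(\g.(\h.((f h) (g h))))) h) g))) ((\b.(\c.b)) (\f.(\g.(\h.(f (g h)))))))
Step 2: (\h.(((\f.(\g.(\h.((f h) (g h))))) h) ((\b.(\c.b)) (\f.(\g.(\h.(f (g h))))))))
Step 3: (\h.((\g.(\i.((h i) (g i)))) ((\b.(\c.b)) (\f.(\g.(\h.(f (g h))))))))

Answer: (\h.((\g.(\i.((h i) (g i)))) ((\b.(\c.b)) (\f.(\g.(\h.(f (g h))))))))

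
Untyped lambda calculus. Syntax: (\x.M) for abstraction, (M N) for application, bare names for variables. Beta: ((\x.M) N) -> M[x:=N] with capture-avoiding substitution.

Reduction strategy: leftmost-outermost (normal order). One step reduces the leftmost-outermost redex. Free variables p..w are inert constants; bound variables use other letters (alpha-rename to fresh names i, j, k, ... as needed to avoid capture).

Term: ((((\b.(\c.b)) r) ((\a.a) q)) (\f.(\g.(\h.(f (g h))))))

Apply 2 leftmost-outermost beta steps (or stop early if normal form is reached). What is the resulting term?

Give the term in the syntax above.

Step 0: ((((\b.(\c.b)) r) ((\a.a) q)) (\f.(\g.(\h.(f (g h))))))
Step 1: (((\c.r) ((\a.a) q)) (\f.(\g.(\h.(f (g h))))))
Step 2: (r (\f.(\g.(\h.(f (g h))))))

Answer: (r (\f.(\g.(\h.(f (g h))))))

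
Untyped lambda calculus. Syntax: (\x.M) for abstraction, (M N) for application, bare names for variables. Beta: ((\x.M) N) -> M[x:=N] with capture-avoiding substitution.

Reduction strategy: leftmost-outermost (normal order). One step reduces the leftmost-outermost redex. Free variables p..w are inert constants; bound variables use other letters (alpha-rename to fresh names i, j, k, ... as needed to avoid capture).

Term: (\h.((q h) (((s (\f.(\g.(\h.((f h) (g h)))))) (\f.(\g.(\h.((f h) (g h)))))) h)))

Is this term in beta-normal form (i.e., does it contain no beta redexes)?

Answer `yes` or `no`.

Term: (\h.((q h) (((s (\f.(\g.(\h.((f h) (g h)))))) (\f.(\g.(\h.((f h) (g h)))))) h)))
No beta redexes found.

Answer: yes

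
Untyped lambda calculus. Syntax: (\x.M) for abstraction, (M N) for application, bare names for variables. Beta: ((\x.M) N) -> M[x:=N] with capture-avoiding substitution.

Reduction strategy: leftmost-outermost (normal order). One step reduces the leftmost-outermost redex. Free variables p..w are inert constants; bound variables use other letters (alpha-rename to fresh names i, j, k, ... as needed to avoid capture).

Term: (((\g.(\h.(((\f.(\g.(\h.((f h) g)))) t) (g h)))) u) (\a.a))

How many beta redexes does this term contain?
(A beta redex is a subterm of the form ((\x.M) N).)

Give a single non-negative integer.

Term: (((\g.(\h.(((\f.(\g.(\h.((f h) g)))) t) (g h)))) u) (\a.a))
  Redex: ((\g.(\h.(((\f.(\g.(\h.((f h) g)))) t) (g h)))) u)
  Redex: ((\f.(\g.(\h.((f h) g)))) t)
Total redexes: 2

Answer: 2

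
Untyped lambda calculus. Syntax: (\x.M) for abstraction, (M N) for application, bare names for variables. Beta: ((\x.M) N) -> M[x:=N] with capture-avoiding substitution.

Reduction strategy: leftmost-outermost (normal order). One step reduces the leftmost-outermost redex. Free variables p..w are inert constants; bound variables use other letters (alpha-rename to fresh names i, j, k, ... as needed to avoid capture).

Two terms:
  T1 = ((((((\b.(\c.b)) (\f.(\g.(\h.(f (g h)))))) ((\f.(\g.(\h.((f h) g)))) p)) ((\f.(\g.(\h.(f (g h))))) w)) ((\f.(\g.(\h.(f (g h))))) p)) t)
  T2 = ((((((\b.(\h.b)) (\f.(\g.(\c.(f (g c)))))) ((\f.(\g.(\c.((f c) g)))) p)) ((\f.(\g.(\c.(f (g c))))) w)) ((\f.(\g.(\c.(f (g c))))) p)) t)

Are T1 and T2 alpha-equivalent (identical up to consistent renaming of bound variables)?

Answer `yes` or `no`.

Term 1: ((((((\b.(\c.b)) (\f.(\g.(\h.(f (g h)))))) ((\f.(\g.(\h.((f h) g)))) p)) ((\f.(\g.(\h.(f (g h))))) w)) ((\f.(\g.(\h.(f (g h))))) p)) t)
Term 2: ((((((\b.(\h.b)) (\f.(\g.(\c.(f (g c)))))) ((\f.(\g.(\c.((f c) g)))) p)) ((\f.(\g.(\c.(f (g c))))) w)) ((\f.(\g.(\c.(f (g c))))) p)) t)
Alpha-equivalence: compare structure up to binder renaming.
Result: True

Answer: yes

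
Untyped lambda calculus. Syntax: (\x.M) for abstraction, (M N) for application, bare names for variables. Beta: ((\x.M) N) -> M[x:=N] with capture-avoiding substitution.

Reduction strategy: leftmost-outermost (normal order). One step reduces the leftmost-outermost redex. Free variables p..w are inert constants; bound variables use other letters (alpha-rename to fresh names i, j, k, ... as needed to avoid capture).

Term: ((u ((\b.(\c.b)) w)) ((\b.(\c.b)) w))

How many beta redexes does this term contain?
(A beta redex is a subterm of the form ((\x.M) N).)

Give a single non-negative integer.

Term: ((u ((\b.(\c.b)) w)) ((\b.(\c.b)) w))
  Redex: ((\b.(\c.b)) w)
  Redex: ((\b.(\c.b)) w)
Total redexes: 2

Answer: 2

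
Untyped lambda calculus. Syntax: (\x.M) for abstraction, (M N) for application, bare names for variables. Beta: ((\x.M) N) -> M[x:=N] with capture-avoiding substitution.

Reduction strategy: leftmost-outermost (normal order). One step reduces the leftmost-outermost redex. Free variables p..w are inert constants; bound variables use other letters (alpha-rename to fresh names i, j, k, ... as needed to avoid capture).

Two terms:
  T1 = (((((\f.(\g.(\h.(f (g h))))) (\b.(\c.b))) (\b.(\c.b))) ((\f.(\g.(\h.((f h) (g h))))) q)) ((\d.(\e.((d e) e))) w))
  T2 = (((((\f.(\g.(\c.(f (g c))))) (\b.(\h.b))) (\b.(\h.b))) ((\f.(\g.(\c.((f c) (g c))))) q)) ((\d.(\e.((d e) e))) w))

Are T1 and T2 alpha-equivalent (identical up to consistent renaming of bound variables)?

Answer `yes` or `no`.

Answer: yes

Derivation:
Term 1: (((((\f.(\g.(\h.(f (g h))))) (\b.(\c.b))) (\b.(\c.b))) ((\f.(\g.(\h.((f h) (g h))))) q)) ((\d.(\e.((d e) e))) w))
Term 2: (((((\f.(\g.(\c.(f (g c))))) (\b.(\h.b))) (\b.(\h.b))) ((\f.(\g.(\c.((f c) (g c))))) q)) ((\d.(\e.((d e) e))) w))
Alpha-equivalence: compare structure up to binder renaming.
Result: True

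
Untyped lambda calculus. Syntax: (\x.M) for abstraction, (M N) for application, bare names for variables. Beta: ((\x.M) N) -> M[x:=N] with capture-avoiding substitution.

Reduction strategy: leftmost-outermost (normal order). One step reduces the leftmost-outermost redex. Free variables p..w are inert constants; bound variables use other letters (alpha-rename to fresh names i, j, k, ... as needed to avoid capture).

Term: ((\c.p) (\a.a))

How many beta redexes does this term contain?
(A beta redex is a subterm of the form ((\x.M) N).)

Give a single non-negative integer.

Term: ((\c.p) (\a.a))
  Redex: ((\c.p) (\a.a))
Total redexes: 1

Answer: 1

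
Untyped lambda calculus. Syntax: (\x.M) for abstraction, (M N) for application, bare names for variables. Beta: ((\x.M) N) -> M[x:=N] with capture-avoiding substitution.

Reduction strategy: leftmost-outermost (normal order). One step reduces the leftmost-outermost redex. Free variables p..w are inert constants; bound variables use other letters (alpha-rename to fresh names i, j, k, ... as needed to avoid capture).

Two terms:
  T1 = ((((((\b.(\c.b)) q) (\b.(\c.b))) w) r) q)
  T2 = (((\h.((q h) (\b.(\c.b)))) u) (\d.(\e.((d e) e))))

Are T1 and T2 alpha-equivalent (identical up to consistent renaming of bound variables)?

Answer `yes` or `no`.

Answer: no

Derivation:
Term 1: ((((((\b.(\c.b)) q) (\b.(\c.b))) w) r) q)
Term 2: (((\h.((q h) (\b.(\c.b)))) u) (\d.(\e.((d e) e))))
Alpha-equivalence: compare structure up to binder renaming.
Result: False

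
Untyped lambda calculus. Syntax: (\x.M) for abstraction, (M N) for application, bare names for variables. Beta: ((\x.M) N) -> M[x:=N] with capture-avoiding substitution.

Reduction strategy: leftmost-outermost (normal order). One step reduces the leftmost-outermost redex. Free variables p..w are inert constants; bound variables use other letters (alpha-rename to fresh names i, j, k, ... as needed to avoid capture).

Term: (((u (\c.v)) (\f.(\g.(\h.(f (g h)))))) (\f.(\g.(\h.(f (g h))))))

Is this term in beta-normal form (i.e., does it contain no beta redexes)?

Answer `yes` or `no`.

Term: (((u (\c.v)) (\f.(\g.(\h.(f (g h)))))) (\f.(\g.(\h.(f (g h))))))
No beta redexes found.

Answer: yes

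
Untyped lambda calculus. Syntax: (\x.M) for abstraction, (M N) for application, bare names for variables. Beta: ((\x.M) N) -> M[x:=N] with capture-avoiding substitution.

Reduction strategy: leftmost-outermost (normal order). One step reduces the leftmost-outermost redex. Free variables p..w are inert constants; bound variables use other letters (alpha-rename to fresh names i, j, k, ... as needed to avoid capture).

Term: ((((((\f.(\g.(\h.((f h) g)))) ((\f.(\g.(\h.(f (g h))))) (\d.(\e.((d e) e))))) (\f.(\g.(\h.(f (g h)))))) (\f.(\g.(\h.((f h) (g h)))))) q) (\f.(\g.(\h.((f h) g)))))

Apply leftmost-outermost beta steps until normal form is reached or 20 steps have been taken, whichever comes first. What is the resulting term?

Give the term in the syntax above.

Step 0: ((((((\f.(\g.(\h.((f h) g)))) ((\f.(\g.(\h.(f (g h))))) (\d.(\e.((d e) e))))) (\f.(\g.(\h.(f (g h)))))) (\f.(\g.(\h.((f h) (g h)))))) q) (\f.(\g.(\h.((f h) g)))))
Step 1: (((((\g.(\h.((((\f.(\g.(\h.(f (g h))))) (\d.(\e.((d e) e)))) h) g))) (\f.(\g.(\h.(f (g h)))))) (\f.(\g.(\h.((f h) (g h)))))) q) (\f.(\g.(\h.((f h) g)))))
Step 2: ((((\h.((((\f.(\g.(\h.(f (g h))))) (\d.(\e.((d e) e)))) h) (\f.(\g.(\h.(f (g h))))))) (\f.(\g.(\h.((f h) (g h)))))) q) (\f.(\g.(\h.((f h) g)))))
Step 3: ((((((\f.(\g.(\h.(f (g h))))) (\d.(\e.((d e) e)))) (\f.(\g.(\h.((f h) (g h)))))) (\f.(\g.(\h.(f (g h)))))) q) (\f.(\g.(\h.((f h) g)))))
Step 4: (((((\g.(\h.((\d.(\e.((d e) e))) (g h)))) (\f.(\g.(\h.((f h) (g h)))))) (\f.(\g.(\h.(f (g h)))))) q) (\f.(\g.(\h.((f h) g)))))
Step 5: ((((\h.((\d.(\e.((d e) e))) ((\f.(\g.(\h.((f h) (g h))))) h))) (\f.(\g.(\h.(f (g h)))))) q) (\f.(\g.(\h.((f h) g)))))
Step 6: ((((\d.(\e.((d e) e))) ((\f.(\g.(\h.((f h) (g h))))) (\f.(\g.(\h.(f (g h))))))) q) (\f.(\g.(\h.((f h) g)))))
Step 7: (((\e.((((\f.(\g.(\h.((f h) (g h))))) (\f.(\g.(\h.(f (g h)))))) e) e)) q) (\f.(\g.(\h.((f h) g)))))
Step 8: (((((\f.(\g.(\h.((f h) (g h))))) (\f.(\g.(\h.(f (g h)))))) q) q) (\f.(\g.(\h.((f h) g)))))
Step 9: ((((\g.(\h.(((\f.(\g.(\h.(f (g h))))) h) (g h)))) q) q) (\f.(\g.(\h.((f h) g)))))
Step 10: (((\h.(((\f.(\g.(\h.(f (g h))))) h) (q h))) q) (\f.(\g.(\h.((f h) g)))))
Step 11: ((((\f.(\g.(\h.(f (g h))))) q) (q q)) (\f.(\g.(\h.((f h) g)))))
Step 12: (((\g.(\h.(q (g h)))) (q q)) (\f.(\g.(\h.((f h) g)))))
Step 13: ((\h.(q ((q q) h))) (\f.(\g.(\h.((f h) g)))))
Step 14: (q ((q q) (\f.(\g.(\h.((f h) g))))))

Answer: (q ((q q) (\f.(\g.(\h.((f h) g))))))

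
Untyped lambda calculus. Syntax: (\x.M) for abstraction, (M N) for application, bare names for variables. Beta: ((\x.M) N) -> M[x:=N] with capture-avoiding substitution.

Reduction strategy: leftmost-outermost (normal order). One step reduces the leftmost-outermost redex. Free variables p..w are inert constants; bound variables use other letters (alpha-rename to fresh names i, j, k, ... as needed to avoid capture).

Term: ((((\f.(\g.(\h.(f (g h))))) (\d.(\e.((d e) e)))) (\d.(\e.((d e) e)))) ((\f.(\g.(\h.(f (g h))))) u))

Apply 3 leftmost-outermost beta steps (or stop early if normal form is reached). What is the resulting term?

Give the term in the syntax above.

Step 0: ((((\f.(\g.(\h.(f (g h))))) (\d.(\e.((d e) e)))) (\d.(\e.((d e) e)))) ((\f.(\g.(\h.(f (g h))))) u))
Step 1: (((\g.(\h.((\d.(\e.((d e) e))) (g h)))) (\d.(\e.((d e) e)))) ((\f.(\g.(\h.(f (g h))))) u))
Step 2: ((\h.((\d.(\e.((d e) e))) ((\d.(\e.((d e) e))) h))) ((\f.(\g.(\h.(f (g h))))) u))
Step 3: ((\d.(\e.((d e) e))) ((\d.(\e.((d e) e))) ((\f.(\g.(\h.(f (g h))))) u)))

Answer: ((\d.(\e.((d e) e))) ((\d.(\e.((d e) e))) ((\f.(\g.(\h.(f (g h))))) u)))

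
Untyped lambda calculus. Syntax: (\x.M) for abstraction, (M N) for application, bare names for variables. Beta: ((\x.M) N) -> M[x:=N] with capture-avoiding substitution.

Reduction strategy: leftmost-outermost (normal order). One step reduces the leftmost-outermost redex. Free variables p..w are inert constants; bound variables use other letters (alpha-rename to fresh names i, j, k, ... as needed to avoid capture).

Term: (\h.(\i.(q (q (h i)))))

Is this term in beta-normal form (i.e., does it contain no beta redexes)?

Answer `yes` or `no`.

Term: (\h.(\i.(q (q (h i)))))
No beta redexes found.

Answer: yes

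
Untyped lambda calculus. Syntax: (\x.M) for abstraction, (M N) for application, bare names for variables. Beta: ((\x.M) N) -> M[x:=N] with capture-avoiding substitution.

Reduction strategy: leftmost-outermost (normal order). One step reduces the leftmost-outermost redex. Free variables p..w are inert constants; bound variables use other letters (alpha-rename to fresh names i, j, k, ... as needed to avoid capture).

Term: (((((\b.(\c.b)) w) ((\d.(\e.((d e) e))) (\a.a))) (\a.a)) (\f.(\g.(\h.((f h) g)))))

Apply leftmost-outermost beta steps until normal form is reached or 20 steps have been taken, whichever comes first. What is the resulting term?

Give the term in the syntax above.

Answer: ((w (\a.a)) (\f.(\g.(\h.((f h) g)))))

Derivation:
Step 0: (((((\b.(\c.b)) w) ((\d.(\e.((d e) e))) (\a.a))) (\a.a)) (\f.(\g.(\h.((f h) g)))))
Step 1: ((((\c.w) ((\d.(\e.((d e) e))) (\a.a))) (\a.a)) (\f.(\g.(\h.((f h) g)))))
Step 2: ((w (\a.a)) (\f.(\g.(\h.((f h) g)))))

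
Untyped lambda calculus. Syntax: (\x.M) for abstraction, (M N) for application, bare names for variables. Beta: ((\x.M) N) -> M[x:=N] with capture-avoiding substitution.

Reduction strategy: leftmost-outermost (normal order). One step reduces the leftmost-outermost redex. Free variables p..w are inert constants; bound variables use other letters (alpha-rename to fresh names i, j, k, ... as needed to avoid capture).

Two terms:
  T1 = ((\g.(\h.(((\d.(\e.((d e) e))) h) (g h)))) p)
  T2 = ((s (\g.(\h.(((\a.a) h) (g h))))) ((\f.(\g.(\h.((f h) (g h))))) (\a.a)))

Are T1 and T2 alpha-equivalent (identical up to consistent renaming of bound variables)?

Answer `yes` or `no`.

Answer: no

Derivation:
Term 1: ((\g.(\h.(((\d.(\e.((d e) e))) h) (g h)))) p)
Term 2: ((s (\g.(\h.(((\a.a) h) (g h))))) ((\f.(\g.(\h.((f h) (g h))))) (\a.a)))
Alpha-equivalence: compare structure up to binder renaming.
Result: False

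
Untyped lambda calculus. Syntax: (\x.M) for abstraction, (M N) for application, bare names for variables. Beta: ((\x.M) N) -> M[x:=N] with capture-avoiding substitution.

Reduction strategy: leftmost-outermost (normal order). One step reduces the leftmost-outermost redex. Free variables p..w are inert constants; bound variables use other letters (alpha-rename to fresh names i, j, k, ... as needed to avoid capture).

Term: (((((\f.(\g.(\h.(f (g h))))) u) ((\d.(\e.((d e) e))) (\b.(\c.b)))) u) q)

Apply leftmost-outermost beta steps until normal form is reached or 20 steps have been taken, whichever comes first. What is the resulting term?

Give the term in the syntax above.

Step 0: (((((\f.(\g.(\h.(f (g h))))) u) ((\d.(\e.((d e) e))) (\b.(\c.b)))) u) q)
Step 1: ((((\g.(\h.(u (g h)))) ((\d.(\e.((d e) e))) (\b.(\c.b)))) u) q)
Step 2: (((\h.(u (((\d.(\e.((d e) e))) (\b.(\c.b))) h))) u) q)
Step 3: ((u (((\d.(\e.((d e) e))) (\b.(\c.b))) u)) q)
Step 4: ((u ((\e.(((\b.(\c.b)) e) e)) u)) q)
Step 5: ((u (((\b.(\c.b)) u) u)) q)
Step 6: ((u ((\c.u) u)) q)
Step 7: ((u u) q)

Answer: ((u u) q)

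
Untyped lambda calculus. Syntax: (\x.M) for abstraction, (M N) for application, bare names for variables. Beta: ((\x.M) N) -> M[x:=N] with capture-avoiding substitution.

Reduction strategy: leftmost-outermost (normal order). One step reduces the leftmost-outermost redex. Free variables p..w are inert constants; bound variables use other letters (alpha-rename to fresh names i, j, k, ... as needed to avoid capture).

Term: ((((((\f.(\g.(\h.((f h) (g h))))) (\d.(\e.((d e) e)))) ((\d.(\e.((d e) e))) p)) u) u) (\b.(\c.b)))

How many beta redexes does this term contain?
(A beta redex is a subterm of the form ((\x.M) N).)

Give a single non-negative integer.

Term: ((((((\f.(\g.(\h.((f h) (g h))))) (\d.(\e.((d e) e)))) ((\d.(\e.((d e) e))) p)) u) u) (\b.(\c.b)))
  Redex: ((\f.(\g.(\h.((f h) (g h))))) (\d.(\e.((d e) e))))
  Redex: ((\d.(\e.((d e) e))) p)
Total redexes: 2

Answer: 2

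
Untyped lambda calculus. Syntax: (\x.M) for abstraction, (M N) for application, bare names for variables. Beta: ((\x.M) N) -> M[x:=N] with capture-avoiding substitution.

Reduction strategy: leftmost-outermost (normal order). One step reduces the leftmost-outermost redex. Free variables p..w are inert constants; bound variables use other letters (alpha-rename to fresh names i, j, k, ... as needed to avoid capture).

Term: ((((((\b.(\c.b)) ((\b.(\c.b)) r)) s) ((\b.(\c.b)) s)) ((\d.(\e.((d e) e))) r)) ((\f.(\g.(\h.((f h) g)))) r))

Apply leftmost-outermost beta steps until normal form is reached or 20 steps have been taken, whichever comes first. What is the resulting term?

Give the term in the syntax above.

Step 0: ((((((\b.(\c.b)) ((\b.(\c.b)) r)) s) ((\b.(\c.b)) s)) ((\d.(\e.((d e) e))) r)) ((\f.(\g.(\h.((f h) g)))) r))
Step 1: (((((\c.((\b.(\c.b)) r)) s) ((\b.(\c.b)) s)) ((\d.(\e.((d e) e))) r)) ((\f.(\g.(\h.((f h) g)))) r))
Step 2: (((((\b.(\c.b)) r) ((\b.(\c.b)) s)) ((\d.(\e.((d e) e))) r)) ((\f.(\g.(\h.((f h) g)))) r))
Step 3: ((((\c.r) ((\b.(\c.b)) s)) ((\d.(\e.((d e) e))) r)) ((\f.(\g.(\h.((f h) g)))) r))
Step 4: ((r ((\d.(\e.((d e) e))) r)) ((\f.(\g.(\h.((f h) g)))) r))
Step 5: ((r (\e.((r e) e))) ((\f.(\g.(\h.((f h) g)))) r))
Step 6: ((r (\e.((r e) e))) (\g.(\h.((r h) g))))

Answer: ((r (\e.((r e) e))) (\g.(\h.((r h) g))))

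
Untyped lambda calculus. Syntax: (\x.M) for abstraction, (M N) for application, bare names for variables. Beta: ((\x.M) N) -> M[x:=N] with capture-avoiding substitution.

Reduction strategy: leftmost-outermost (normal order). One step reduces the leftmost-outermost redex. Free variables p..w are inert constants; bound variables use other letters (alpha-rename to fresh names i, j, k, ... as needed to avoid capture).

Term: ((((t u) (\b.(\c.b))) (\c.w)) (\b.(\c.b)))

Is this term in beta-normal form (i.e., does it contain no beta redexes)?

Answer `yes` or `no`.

Term: ((((t u) (\b.(\c.b))) (\c.w)) (\b.(\c.b)))
No beta redexes found.

Answer: yes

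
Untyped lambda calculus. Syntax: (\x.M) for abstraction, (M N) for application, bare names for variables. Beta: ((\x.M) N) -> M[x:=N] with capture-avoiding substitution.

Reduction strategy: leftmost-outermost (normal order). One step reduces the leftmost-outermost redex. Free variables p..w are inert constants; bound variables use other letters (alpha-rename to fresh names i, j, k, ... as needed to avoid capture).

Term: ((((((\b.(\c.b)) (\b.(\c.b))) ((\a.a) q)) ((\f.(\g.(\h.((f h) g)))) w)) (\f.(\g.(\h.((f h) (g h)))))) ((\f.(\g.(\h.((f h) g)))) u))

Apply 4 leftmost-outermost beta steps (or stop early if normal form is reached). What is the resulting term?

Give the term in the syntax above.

Answer: (((\f.(\g.(\h.((f h) g)))) w) ((\f.(\g.(\h.((f h) g)))) u))

Derivation:
Step 0: ((((((\b.(\c.b)) (\b.(\c.b))) ((\a.a) q)) ((\f.(\g.(\h.((f h) g)))) w)) (\f.(\g.(\h.((f h) (g h)))))) ((\f.(\g.(\h.((f h) g)))) u))
Step 1: (((((\c.(\b.(\c.b))) ((\a.a) q)) ((\f.(\g.(\h.((f h) g)))) w)) (\f.(\g.(\h.((f h) (g h)))))) ((\f.(\g.(\h.((f h) g)))) u))
Step 2: ((((\b.(\c.b)) ((\f.(\g.(\h.((f h) g)))) w)) (\f.(\g.(\h.((f h) (g h)))))) ((\f.(\g.(\h.((f h) g)))) u))
Step 3: (((\c.((\f.(\g.(\h.((f h) g)))) w)) (\f.(\g.(\h.((f h) (g h)))))) ((\f.(\g.(\h.((f h) g)))) u))
Step 4: (((\f.(\g.(\h.((f h) g)))) w) ((\f.(\g.(\h.((f h) g)))) u))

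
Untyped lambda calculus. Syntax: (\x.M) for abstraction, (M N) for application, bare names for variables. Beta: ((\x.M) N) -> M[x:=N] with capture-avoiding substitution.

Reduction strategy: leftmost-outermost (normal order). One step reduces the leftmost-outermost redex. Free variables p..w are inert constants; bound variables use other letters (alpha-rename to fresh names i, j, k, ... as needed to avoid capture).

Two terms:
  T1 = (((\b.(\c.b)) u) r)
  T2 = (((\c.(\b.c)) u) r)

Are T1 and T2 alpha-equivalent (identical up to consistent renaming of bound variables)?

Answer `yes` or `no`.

Term 1: (((\b.(\c.b)) u) r)
Term 2: (((\c.(\b.c)) u) r)
Alpha-equivalence: compare structure up to binder renaming.
Result: True

Answer: yes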